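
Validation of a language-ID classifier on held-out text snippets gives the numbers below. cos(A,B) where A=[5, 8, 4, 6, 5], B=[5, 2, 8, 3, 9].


A·B = 5·5 + 8·2 + 4·8 + 6·3 + 5·9 = 136
‖A‖ = √166 = 12.8841, ‖B‖ = √183 = 13.5277
cos = 136/(√166·√183) = 136/√30378 = 0.7803

0.7803


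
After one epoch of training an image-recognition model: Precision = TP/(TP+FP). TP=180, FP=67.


Precision = TP/(TP+FP)
= 180/(180+67)
= 180/247 = 72.87%

72.87%


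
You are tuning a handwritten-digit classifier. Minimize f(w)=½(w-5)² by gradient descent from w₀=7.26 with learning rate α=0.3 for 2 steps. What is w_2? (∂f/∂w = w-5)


step 1: grad = 7.26-5 = 2.26; w = 7.26 - 0.3·(2.26) = 6.582
step 2: grad = 6.582-5 = 1.582; w = 6.582 - 0.3·(1.582) = 6.1074

6.1074


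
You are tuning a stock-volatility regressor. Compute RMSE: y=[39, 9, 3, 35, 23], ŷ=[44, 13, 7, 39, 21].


MSE = 77/5 = 15.4
RMSE = √(77/5) = 3.9243

3.9243


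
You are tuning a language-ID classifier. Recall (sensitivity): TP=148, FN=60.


Recall = TP/(TP+FN)
= 148/(148+60)
= 148/208 = 71.15%

71.15%


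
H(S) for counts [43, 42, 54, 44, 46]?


Probabilities: [43/229, 42/229, 54/229, 44/229, 46/229] ≈ [0.1878, 0.1834, 0.2358, 0.1921, 0.2009]
H = -((43/229)·log₂(43/229) + (42/229)·log₂(42/229) + (54/229)·log₂(54/229) + (44/229)·log₂(44/229) + (46/229)·log₂(46/229))
  = 2.3158 bits

2.3158 bits


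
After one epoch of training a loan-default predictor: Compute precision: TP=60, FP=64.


Precision = TP/(TP+FP)
= 60/(60+64)
= 60/124 = 48.39%

48.39%


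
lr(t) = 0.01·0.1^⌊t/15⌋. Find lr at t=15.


n_drops = ⌊15/15⌋ = 1
lr = 0.01·0.1^1 = 0.01·0.1 = 0.001

0.001


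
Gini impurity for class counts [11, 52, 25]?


Probabilities: [11/88, 52/88, 25/88] ≈ [0.125, 0.5909, 0.2841]
Σpᵢ² = (121 + 2704 + 625)/88² = 3450/7744
Gini = 1 - Σpᵢ² = 1 - 3450/7744 = 0.5545

0.5545


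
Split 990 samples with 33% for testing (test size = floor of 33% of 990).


Test = ⌊990·33/100⌋ = 326
Train = 990 - 326 = 664

Train: 664, Test: 326


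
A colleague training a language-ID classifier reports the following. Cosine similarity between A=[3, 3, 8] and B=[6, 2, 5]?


A·B = 3·6 + 3·2 + 8·5 = 64
‖A‖ = √82 = 9.0554, ‖B‖ = √65 = 8.0623
cos = 64/(√82·√65) = 64/√5330 = 0.8766

0.8766


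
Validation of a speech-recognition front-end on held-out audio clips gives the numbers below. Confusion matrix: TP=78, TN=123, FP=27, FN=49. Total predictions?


Total = TP + TN + FP + FN
= 78 + 123 + 27 + 49
= 277
(Predicted positive: 105, predicted negative: 172)

277


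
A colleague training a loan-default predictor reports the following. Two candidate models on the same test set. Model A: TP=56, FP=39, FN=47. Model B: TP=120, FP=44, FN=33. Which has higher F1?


Model A: P=56/95=0.5895, R=56/103=0.5437, F1=2PR/(P+R)=2TP/(2TP+FP+FN)=112/198=0.5657
Model B: P=120/164=0.7317, R=120/153=0.7843, F1=2PR/(P+R)=2TP/(2TP+FP+FN)=240/317=0.7571
0.5657 < 0.7571 → Model B

Model B


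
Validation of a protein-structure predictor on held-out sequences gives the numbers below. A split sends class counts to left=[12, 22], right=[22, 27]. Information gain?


Parent = [34, 49], H_parent = 0.9763
H_left = 0.9367 (n=34), H_right = 0.9925 (n=49)
H_children = (34/83)·0.9367 + (49/83)·0.9925 = 0.9696
IG = 0.9763 - 0.9696 = 0.0067

0.0067


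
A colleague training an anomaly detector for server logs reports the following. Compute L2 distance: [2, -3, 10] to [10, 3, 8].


d = √((2-10)² + (-3-3)² + (10-8)²)
  = √(64 + 36 + 4)
  = √104 = 10.198

10.198


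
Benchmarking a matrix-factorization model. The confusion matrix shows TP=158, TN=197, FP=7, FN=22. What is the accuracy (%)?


Accuracy = (TP+TN)/(TP+TN+FP+FN)
= (158+197)/(384)
= 355/384 = 92.45%

92.45%


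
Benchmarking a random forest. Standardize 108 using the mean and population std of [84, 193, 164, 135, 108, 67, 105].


μ = 122.2857, σ = 41.2785
z = (108 - 122.2857)/41.2785 = -0.3461

-0.3461


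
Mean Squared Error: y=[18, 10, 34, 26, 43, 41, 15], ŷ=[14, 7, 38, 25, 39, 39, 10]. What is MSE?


Squared errors: (18-14)²=16, (10-7)²=9, (34-38)²=16, (26-25)²=1, (43-39)²=16, (41-39)²=4, (15-10)²=25
Sum = 87
MSE = 87/7 = 87/7

87/7


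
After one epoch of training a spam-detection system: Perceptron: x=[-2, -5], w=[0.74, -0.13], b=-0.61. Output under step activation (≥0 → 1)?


z = (-2)·(0.74) + (-5)·(-0.13) - 0.61
  = -1.44
step(z) = 0 (z<0)

0


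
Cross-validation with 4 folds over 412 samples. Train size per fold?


Fold size = 412/4 = 103
Training per fold = 412 - 103 = 309

309


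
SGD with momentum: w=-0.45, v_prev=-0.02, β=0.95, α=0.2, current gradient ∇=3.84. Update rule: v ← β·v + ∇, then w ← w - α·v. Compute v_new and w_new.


v_new = 0.95·-0.02 + 3.84 = -0.019 + 3.84 = 3.821
w_new = -0.45 - 0.2·3.821 = -0.45 - 0.7642 = -1.2142

v_new=3.821, w_new=-1.2142


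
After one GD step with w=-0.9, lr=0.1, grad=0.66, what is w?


w_new = w - α·∇
= -0.9 - 0.1·0.66
= -0.9 - 0.066
= -0.966

-0.966


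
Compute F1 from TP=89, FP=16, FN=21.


Precision = 89/105 = 0.8476
Recall = 89/110 = 0.8091
F1 = 2·P·R/(P+R) = 2·TP/(2·TP+FP+FN) = 178/(178+16+21) = 178/215 = 0.8279

0.8279


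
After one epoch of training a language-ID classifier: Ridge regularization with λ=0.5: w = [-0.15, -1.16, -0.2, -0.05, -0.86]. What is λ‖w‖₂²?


‖w‖₂² = (-0.15)² + (-1.16)² + (-0.2)² + (-0.05)² + (-0.86)²
     = 0.0225 + 1.3456 + 0.04 + 0.0025 + 0.7396
     = 2.1502
λ·‖w‖₂² = 0.5·2.1502 = 1.0751

1.0751


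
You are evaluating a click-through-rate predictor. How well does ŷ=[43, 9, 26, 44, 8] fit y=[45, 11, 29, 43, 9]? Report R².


ȳ = 27.4
SS_res = Σ(y-ŷ)² = 19
SS_tot = Σ(y-ȳ)² = 1163.2
R² = 1 - SS_res/SS_tot = 1 - 0.0163 = 0.9837

0.9837


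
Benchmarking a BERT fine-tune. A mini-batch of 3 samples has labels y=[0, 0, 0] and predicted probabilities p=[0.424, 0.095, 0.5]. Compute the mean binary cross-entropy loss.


L[0] = -ln(1-0.424) = -ln(0.576) = 0.5516
L[1] = -ln(1-0.095) = -ln(0.905) = 0.0998
L[2] = -ln(1-0.5) = -ln(0.5) = 0.6931
mean = (0.5516 + 0.0998 + 0.6931)/3 = 0.4482

0.4482


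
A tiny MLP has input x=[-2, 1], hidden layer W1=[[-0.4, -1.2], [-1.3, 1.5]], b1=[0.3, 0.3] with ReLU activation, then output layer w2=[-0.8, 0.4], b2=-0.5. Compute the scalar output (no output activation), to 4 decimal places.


z1[0] = (-0.4)·(-2) + (-1.2)·(1) + 0.3 = -0.1
z1[1] = (-1.3)·(-2) + (1.5)·(1) + 0.3 = 4.4
h = ReLU(z1) = [0.0, 4.4]
output = (-0.8)·(0.0) + (0.4)·(4.4) - 0.5 = 1.26

1.26


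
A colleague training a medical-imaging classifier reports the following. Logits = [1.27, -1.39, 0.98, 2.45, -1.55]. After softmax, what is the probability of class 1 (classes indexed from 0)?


Exponentials: e^1.27=3.5609, e^-1.39=0.2491, e^0.98=2.6645, e^2.45=11.5883, e^-1.55=0.2122
Sum = 18.275
Softmax = [0.1948, 0.0136, 0.1458, 0.6341, 0.0116]
p[1] = 0.2491/18.275 = 0.0136

0.0136


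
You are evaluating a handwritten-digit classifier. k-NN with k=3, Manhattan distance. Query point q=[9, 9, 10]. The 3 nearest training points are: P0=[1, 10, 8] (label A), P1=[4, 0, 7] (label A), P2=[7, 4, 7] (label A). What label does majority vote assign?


d(q,P0) = 11  (label A)
d(q,P1) = 17  (label A)
d(q,P2) = 10  (label A)
Votes: A=3, B=0
Majority → A

A


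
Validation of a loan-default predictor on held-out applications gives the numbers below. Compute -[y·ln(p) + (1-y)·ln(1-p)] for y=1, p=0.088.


BCE = -[y·ln(p) + (1-y)·ln(1-p)]
= -1·ln(0.088) - 0
= -ln(0.088) = 2.4304

2.4304


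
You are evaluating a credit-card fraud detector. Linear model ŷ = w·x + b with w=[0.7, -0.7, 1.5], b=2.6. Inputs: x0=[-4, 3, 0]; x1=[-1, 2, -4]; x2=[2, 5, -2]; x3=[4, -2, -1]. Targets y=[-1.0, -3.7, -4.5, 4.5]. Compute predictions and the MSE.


ŷ0 = (0.7)·(-4) + (-0.7)·(3) + (1.5)·(0) + 2.6 = -2.3
ŷ1 = (0.7)·(-1) + (-0.7)·(2) + (1.5)·(-4) + 2.6 = -5.5
ŷ2 = (0.7)·(2) + (-0.7)·(5) + (1.5)·(-2) + 2.6 = -2.5
ŷ3 = (0.7)·(4) + (-0.7)·(-2) + (1.5)·(-1) + 2.6 = 5.3
errors² = [1.69, 3.24, 4.0, 0.64]
MSE = 9.5700/4 = 2.3925

2.3925


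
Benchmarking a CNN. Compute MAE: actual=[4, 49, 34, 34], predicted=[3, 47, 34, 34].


Absolute errors: |4-3|=1, |49-47|=2, |34-34|=0, |34-34|=0
Sum = 3
MAE = 3/4 = 3/4

3/4


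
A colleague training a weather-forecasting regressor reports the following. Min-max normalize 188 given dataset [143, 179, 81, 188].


min=81, max=188
(188-81)/(188-81) = 107/107 = 1.0

1.0


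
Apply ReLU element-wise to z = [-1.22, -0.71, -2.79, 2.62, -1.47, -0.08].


ReLU(-1.22) = max(0, -1.22) = 0.0
ReLU(-0.71) = max(0, -0.71) = 0.0
ReLU(-2.79) = max(0, -2.79) = 0.0
ReLU(2.62) = max(0, 2.62) = 2.62
ReLU(-1.47) = max(0, -1.47) = 0.0
ReLU(-0.08) = max(0, -0.08) = 0.0
result = [0.0, 0.0, 0.0, 2.62, 0.0, 0.0]

[0.0, 0.0, 0.0, 2.62, 0.0, 0.0]


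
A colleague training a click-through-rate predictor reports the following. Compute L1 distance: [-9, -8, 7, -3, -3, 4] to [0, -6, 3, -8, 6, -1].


d = |-9-0| + |-8+ 6| + |7-3| + |-3+ 8| + |-3-6| + |4+ 1|
  = 9 + 2 + 4 + 5 + 9 + 5
  = 34

34


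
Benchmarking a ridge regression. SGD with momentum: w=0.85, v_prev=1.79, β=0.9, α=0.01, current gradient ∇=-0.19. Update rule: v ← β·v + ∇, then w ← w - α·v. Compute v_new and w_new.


v_new = 0.9·1.79 - 0.19 = 1.611 - 0.19 = 1.421
w_new = 0.85 - 0.01·1.421 = 0.85 - 0.01421 = 0.83579

v_new=1.421, w_new=0.83579


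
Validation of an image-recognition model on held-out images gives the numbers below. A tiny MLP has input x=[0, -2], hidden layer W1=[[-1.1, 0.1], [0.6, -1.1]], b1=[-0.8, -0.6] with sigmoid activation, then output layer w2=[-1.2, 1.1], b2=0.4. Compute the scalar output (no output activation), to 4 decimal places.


z1[0] = (-1.1)·(0) + (0.1)·(-2) - 0.8 = -1.0
z1[1] = (0.6)·(0) + (-1.1)·(-2) - 0.6 = 1.6
h = sigmoid(z1) = [0.2689, 0.832]
output = (-1.2)·(0.2689) + (1.1)·(0.832) + 0.4 = 0.9925

0.9925


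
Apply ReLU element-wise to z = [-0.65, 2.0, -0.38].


ReLU(-0.65) = max(0, -0.65) = 0.0
ReLU(2.0) = max(0, 2.0) = 2.0
ReLU(-0.38) = max(0, -0.38) = 0.0
result = [0.0, 2.0, 0.0]

[0.0, 2.0, 0.0]


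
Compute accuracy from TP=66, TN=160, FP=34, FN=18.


Accuracy = (TP+TN)/(TP+TN+FP+FN)
= (66+160)/(278)
= 226/278 = 81.29%

81.29%


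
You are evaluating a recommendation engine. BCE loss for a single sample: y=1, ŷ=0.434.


BCE = -[y·ln(p) + (1-y)·ln(1-p)]
= -1·ln(0.434) - 0
= -ln(0.434) = 0.8347

0.8347


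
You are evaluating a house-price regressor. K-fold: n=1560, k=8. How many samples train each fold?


Fold size = 1560/8 = 195
Training per fold = 1560 - 195 = 1365

1365


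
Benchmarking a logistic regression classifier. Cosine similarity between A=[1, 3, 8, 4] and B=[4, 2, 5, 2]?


A·B = 1·4 + 3·2 + 8·5 + 4·2 = 58
‖A‖ = √90 = 9.4868, ‖B‖ = √49 = 7
cos = 58/(√90·√49) = 58/√4410 = 0.8734

0.8734


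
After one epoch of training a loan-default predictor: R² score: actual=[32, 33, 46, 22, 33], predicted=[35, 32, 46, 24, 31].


ȳ = 33.2
SS_res = Σ(y-ŷ)² = 18
SS_tot = Σ(y-ȳ)² = 290.8
R² = 1 - SS_res/SS_tot = 1 - 0.0619 = 0.9381

0.9381


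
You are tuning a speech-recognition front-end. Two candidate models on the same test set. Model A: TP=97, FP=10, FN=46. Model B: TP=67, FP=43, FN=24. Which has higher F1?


Model A: P=97/107=0.9065, R=97/143=0.6783, F1=2PR/(P+R)=2TP/(2TP+FP+FN)=194/250=0.776
Model B: P=67/110=0.6091, R=67/91=0.7363, F1=2PR/(P+R)=2TP/(2TP+FP+FN)=134/201=0.6667
0.776 > 0.6667 → Model A

Model A


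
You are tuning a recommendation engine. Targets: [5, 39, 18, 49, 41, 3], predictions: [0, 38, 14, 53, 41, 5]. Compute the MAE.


Absolute errors: |5-0|=5, |39-38|=1, |18-14|=4, |49-53|=4, |41-41|=0, |3-5|=2
Sum = 16
MAE = 16/6 = 8/3

8/3


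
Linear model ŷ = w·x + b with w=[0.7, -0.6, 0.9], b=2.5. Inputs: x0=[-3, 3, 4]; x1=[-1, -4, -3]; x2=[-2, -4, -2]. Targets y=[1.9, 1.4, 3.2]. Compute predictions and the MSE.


ŷ0 = (0.7)·(-3) + (-0.6)·(3) + (0.9)·(4) + 2.5 = 2.2
ŷ1 = (0.7)·(-1) + (-0.6)·(-4) + (0.9)·(-3) + 2.5 = 1.5
ŷ2 = (0.7)·(-2) + (-0.6)·(-4) + (0.9)·(-2) + 2.5 = 1.7
errors² = [0.09, 0.01, 2.25]
MSE = 2.3500/3 = 0.7833

0.7833


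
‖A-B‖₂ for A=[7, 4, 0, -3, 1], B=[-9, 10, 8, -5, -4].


d = √((7+ 9)² + (4-10)² + (0-8)² + (-3+ 5)² + (1+ 4)²)
  = √(256 + 36 + 64 + 4 + 25)
  = √385 = 19.6214

19.6214


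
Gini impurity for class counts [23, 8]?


Probabilities: [23/31, 8/31] ≈ [0.7419, 0.2581]
Σpᵢ² = (529 + 64)/31² = 593/961
Gini = 1 - Σpᵢ² = 1 - 593/961 = 0.3829

0.3829


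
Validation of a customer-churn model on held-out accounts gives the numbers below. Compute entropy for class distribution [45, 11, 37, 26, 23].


Probabilities: [45/142, 11/142, 37/142, 26/142, 23/142] ≈ [0.3169, 0.0775, 0.2606, 0.1831, 0.162]
H = -((45/142)·log₂(45/142) + (11/142)·log₂(11/142) + (37/142)·log₂(37/142) + (26/142)·log₂(26/142) + (23/142)·log₂(23/142))
  = 2.1907 bits

2.1907 bits


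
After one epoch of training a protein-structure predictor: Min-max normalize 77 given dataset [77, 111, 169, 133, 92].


min=77, max=169
(77-77)/(169-77) = 0/92 = 0.0

0.0


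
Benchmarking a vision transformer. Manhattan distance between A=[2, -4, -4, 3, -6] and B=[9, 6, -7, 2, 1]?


d = |2-9| + |-4-6| + |-4+ 7| + |3-2| + |-6-1|
  = 7 + 10 + 3 + 1 + 7
  = 28

28


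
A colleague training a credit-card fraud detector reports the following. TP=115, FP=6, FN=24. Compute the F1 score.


Precision = 115/121 = 0.9504
Recall = 115/139 = 0.8273
F1 = 2·P·R/(P+R) = 2·TP/(2·TP+FP+FN) = 230/(230+6+24) = 230/260 = 0.8846

0.8846


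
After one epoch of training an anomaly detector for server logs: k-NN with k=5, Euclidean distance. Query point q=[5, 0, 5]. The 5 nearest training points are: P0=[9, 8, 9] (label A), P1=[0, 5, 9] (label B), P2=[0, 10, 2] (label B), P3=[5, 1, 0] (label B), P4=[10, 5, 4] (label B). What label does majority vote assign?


d(q,P0) = 9.798  (label A)
d(q,P1) = 8.124  (label B)
d(q,P2) = 11.5758  (label B)
d(q,P3) = 5.099  (label B)
d(q,P4) = 7.1414  (label B)
Votes: A=1, B=4
Majority → B

B


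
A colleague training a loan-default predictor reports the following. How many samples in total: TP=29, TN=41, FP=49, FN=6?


Total = TP + TN + FP + FN
= 29 + 41 + 49 + 6
= 125
(Predicted positive: 78, predicted negative: 47)

125


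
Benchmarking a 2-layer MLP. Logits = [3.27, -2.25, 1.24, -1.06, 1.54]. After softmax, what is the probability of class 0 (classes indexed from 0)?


Exponentials: e^3.27=26.3113, e^-2.25=0.1054, e^1.24=3.4556, e^-1.06=0.3465, e^1.54=4.6646
Sum = 34.8834
Softmax = [0.7543, 0.003, 0.0991, 0.0099, 0.1337]
p[0] = 26.3113/34.8834 = 0.7543

0.7543


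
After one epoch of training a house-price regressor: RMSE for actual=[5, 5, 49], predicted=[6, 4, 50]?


MSE = 3/3 = 1
RMSE = √(3/3) = 1.0

1.0


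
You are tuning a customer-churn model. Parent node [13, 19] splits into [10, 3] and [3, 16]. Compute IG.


Parent = [13, 19], H_parent = 0.9745
H_left = 0.7793 (n=13), H_right = 0.6292 (n=19)
H_children = (13/32)·0.7793 + (19/32)·0.6292 = 0.6902
IG = 0.9745 - 0.6902 = 0.2843

0.2843


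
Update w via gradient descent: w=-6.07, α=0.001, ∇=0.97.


w_new = w - α·∇
= -6.07 - 0.001·0.97
= -6.07 - 0.00097
= -6.07097

-6.07097


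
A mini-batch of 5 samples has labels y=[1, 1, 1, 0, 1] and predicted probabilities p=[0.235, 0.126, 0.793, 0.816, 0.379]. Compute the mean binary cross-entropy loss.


L[0] = -ln(0.235) = 1.4482
L[1] = -ln(0.126) = 2.0715
L[2] = -ln(0.793) = 0.2319
L[3] = -ln(1-0.816) = -ln(0.184) = 1.6928
L[4] = -ln(0.379) = 0.9702
mean = (1.4482 + 2.0715 + 0.2319 + 1.6928 + 0.9702)/5 = 1.2829

1.2829


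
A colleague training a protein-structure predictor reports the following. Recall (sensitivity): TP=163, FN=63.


Recall = TP/(TP+FN)
= 163/(163+63)
= 163/226 = 72.12%

72.12%


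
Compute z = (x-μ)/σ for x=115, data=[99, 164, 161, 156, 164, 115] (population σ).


μ = 143.1667, σ = 26.1242
z = (115 - 143.1667)/26.1242 = -1.0782

-1.0782


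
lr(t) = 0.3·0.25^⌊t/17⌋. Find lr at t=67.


n_drops = ⌊67/17⌋ = 3
lr = 0.3·0.25^3 = 0.3·0.015625 = 0.0046875

0.0046875


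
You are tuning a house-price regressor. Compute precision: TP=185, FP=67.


Precision = TP/(TP+FP)
= 185/(185+67)
= 185/252 = 73.41%

73.41%


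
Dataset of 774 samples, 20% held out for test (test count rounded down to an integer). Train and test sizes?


Test = ⌊774·20/100⌋ = 154
Train = 774 - 154 = 620

Train: 620, Test: 154


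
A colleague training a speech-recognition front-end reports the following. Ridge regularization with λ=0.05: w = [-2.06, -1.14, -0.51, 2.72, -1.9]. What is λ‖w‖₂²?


‖w‖₂² = (-2.06)² + (-1.14)² + (-0.51)² + (2.72)² + (-1.9)²
     = 4.2436 + 1.2996 + 0.2601 + 7.3984 + 3.61
     = 16.8117
λ·‖w‖₂² = 0.05·16.8117 = 0.840585

0.840585


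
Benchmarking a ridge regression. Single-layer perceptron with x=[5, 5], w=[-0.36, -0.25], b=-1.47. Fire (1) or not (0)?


z = (5)·(-0.36) + (5)·(-0.25) - 1.47
  = -4.52
step(z) = 0 (z<0)

0


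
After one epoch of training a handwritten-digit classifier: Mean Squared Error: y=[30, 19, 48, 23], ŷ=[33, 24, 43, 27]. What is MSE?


Squared errors: (30-33)²=9, (19-24)²=25, (48-43)²=25, (23-27)²=16
Sum = 75
MSE = 75/4 = 75/4

75/4


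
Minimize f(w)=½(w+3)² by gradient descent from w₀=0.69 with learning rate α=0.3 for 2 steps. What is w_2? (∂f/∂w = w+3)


step 1: grad = 0.69+3 = 3.69; w = 0.69 - 0.3·(3.69) = -0.417
step 2: grad = -0.417+3 = 2.583; w = -0.417 - 0.3·(2.583) = -1.1919

-1.1919


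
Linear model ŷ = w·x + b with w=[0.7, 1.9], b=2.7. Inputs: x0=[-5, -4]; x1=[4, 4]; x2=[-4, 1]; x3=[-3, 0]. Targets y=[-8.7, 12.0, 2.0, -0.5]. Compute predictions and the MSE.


ŷ0 = (0.7)·(-5) + (1.9)·(-4) + 2.7 = -8.4
ŷ1 = (0.7)·(4) + (1.9)·(4) + 2.7 = 13.1
ŷ2 = (0.7)·(-4) + (1.9)·(1) + 2.7 = 1.8
ŷ3 = (0.7)·(-3) + (1.9)·(0) + 2.7 = 0.6
errors² = [0.09, 1.21, 0.04, 1.21]
MSE = 2.5500/4 = 0.6375

0.6375


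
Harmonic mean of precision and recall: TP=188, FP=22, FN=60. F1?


Precision = 188/210 = 0.8952
Recall = 188/248 = 0.7581
F1 = 2·P·R/(P+R) = 2·TP/(2·TP+FP+FN) = 376/(376+22+60) = 376/458 = 0.821

0.821


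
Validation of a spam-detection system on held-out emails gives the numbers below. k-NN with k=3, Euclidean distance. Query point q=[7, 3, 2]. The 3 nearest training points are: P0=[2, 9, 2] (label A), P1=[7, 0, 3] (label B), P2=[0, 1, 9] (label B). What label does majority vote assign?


d(q,P0) = 7.8102  (label A)
d(q,P1) = 3.1623  (label B)
d(q,P2) = 10.0995  (label B)
Votes: A=1, B=2
Majority → B

B


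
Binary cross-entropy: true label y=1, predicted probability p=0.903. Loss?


BCE = -[y·ln(p) + (1-y)·ln(1-p)]
= -1·ln(0.903) - 0
= -ln(0.903) = 0.102

0.102


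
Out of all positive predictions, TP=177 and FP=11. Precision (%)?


Precision = TP/(TP+FP)
= 177/(177+11)
= 177/188 = 94.15%

94.15%


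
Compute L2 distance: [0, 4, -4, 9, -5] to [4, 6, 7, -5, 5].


d = √((0-4)² + (4-6)² + (-4-7)² + (9+ 5)² + (-5-5)²)
  = √(16 + 4 + 121 + 196 + 100)
  = √437 = 20.9045

20.9045


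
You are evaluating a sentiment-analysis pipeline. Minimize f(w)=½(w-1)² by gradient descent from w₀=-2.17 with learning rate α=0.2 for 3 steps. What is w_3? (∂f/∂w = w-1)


step 1: grad = -2.17-1 = -3.17; w = -2.17 - 0.2·(-3.17) = -1.536
step 2: grad = -1.536-1 = -2.536; w = -1.536 - 0.2·(-2.536) = -1.0288
step 3: grad = -1.0288-1 = -2.0288; w = -1.0288 - 0.2·(-2.0288) = -0.62304

-0.62304


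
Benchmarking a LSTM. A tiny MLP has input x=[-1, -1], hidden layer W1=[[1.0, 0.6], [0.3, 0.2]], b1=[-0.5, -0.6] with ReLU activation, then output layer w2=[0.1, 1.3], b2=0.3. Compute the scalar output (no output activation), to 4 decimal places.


z1[0] = (1.0)·(-1) + (0.6)·(-1) - 0.5 = -2.1
z1[1] = (0.3)·(-1) + (0.2)·(-1) - 0.6 = -1.1
h = ReLU(z1) = [0.0, 0.0]
output = (0.1)·(0.0) + (1.3)·(0.0) + 0.3 = 0.3

0.3


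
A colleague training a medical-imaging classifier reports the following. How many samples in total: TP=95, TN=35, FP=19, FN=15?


Total = TP + TN + FP + FN
= 95 + 35 + 19 + 15
= 164
(Predicted positive: 114, predicted negative: 50)

164


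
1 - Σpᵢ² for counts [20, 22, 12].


Probabilities: [20/54, 22/54, 12/54] ≈ [0.3704, 0.4074, 0.2222]
Σpᵢ² = (400 + 484 + 144)/54² = 1028/2916
Gini = 1 - Σpᵢ² = 1 - 1028/2916 = 0.6475

0.6475


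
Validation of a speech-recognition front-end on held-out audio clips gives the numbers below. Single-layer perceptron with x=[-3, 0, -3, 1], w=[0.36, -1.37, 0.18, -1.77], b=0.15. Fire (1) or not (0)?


z = (-3)·(0.36) + (0)·(-1.37) + (-3)·(0.18) + (1)·(-1.77) + 0.15
  = -3.24
step(z) = 0 (z<0)

0


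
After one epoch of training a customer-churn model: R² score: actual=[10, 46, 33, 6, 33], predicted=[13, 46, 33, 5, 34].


ȳ = 25.6
SS_res = Σ(y-ŷ)² = 11
SS_tot = Σ(y-ȳ)² = 1153.2
R² = 1 - SS_res/SS_tot = 1 - 0.0095 = 0.9905

0.9905


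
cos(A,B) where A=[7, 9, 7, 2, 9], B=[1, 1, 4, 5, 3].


A·B = 7·1 + 9·1 + 7·4 + 2·5 + 9·3 = 81
‖A‖ = √264 = 16.2481, ‖B‖ = √52 = 7.2111
cos = 81/(√264·√52) = 81/√13728 = 0.6913

0.6913


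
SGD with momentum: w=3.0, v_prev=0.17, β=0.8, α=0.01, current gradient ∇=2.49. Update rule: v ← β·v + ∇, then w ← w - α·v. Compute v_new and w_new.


v_new = 0.8·0.17 + 2.49 = 0.136 + 2.49 = 2.626
w_new = 3.0 - 0.01·2.626 = 3.0 - 0.02626 = 2.97374

v_new=2.626, w_new=2.97374


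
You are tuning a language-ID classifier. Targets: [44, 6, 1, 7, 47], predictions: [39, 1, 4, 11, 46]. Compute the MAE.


Absolute errors: |44-39|=5, |6-1|=5, |1-4|=3, |7-11|=4, |47-46|=1
Sum = 18
MAE = 18/5 = 18/5

18/5


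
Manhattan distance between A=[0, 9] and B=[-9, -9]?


d = |0+ 9| + |9+ 9|
  = 9 + 18
  = 27

27


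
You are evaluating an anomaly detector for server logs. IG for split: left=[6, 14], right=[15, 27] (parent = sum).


Parent = [21, 41], H_parent = 0.9236
H_left = 0.8813 (n=20), H_right = 0.9403 (n=42)
H_children = (20/62)·0.8813 + (42/62)·0.9403 = 0.9213
IG = 0.9236 - 0.9213 = 0.0023

0.0023


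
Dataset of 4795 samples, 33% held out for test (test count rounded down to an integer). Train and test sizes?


Test = ⌊4795·33/100⌋ = 1582
Train = 4795 - 1582 = 3213

Train: 3213, Test: 1582


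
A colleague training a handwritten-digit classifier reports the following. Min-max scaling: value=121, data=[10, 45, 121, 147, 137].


min=10, max=147
(121-10)/(147-10) = 111/137 = 0.8102

0.8102


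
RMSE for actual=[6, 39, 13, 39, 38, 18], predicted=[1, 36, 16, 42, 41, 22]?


MSE = 77/6 = 12.8333
RMSE = √(77/6) = 3.5824

3.5824


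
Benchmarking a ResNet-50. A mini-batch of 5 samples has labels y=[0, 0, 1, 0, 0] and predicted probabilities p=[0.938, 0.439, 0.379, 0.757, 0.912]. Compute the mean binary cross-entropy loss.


L[0] = -ln(1-0.938) = -ln(0.062) = 2.7806
L[1] = -ln(1-0.439) = -ln(0.561) = 0.578
L[2] = -ln(0.379) = 0.9702
L[3] = -ln(1-0.757) = -ln(0.243) = 1.4147
L[4] = -ln(1-0.912) = -ln(0.088) = 2.4304
mean = (2.7806 + 0.578 + 0.9702 + 1.4147 + 2.4304)/5 = 1.6348

1.6348


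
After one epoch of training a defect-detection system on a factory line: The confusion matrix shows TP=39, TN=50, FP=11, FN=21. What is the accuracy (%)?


Accuracy = (TP+TN)/(TP+TN+FP+FN)
= (39+50)/(121)
= 89/121 = 73.55%

73.55%


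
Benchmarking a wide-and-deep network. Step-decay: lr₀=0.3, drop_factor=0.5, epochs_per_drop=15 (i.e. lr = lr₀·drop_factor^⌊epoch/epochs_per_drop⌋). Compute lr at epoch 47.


n_drops = ⌊47/15⌋ = 3
lr = 0.3·0.5^3 = 0.3·0.125 = 0.0375

0.0375


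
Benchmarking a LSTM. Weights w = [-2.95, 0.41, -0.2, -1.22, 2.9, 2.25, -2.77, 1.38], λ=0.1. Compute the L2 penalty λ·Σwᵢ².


‖w‖₂² = (-2.95)² + (0.41)² + (-0.2)² + (-1.22)² + (2.9)² + (2.25)² + (-2.77)² + (1.38)²
     = 8.7025 + 0.1681 + 0.04 + 1.4884 + 8.41 + 5.0625 + 7.6729 + 1.9044
     = 33.4488
λ·‖w‖₂² = 0.1·33.4488 = 3.34488

3.34488


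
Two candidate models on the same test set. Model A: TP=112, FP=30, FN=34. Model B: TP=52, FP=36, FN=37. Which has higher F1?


Model A: P=112/142=0.7887, R=112/146=0.7671, F1=2PR/(P+R)=2TP/(2TP+FP+FN)=224/288=0.7778
Model B: P=52/88=0.5909, R=52/89=0.5843, F1=2PR/(P+R)=2TP/(2TP+FP+FN)=104/177=0.5876
0.7778 > 0.5876 → Model A

Model A


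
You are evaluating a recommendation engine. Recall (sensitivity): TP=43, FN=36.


Recall = TP/(TP+FN)
= 43/(43+36)
= 43/79 = 54.43%

54.43%


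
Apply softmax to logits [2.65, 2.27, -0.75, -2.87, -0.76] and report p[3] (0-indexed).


Exponentials: e^2.65=14.154, e^2.27=9.6794, e^-0.75=0.4724, e^-2.87=0.0567, e^-0.76=0.4677
Sum = 24.8302
Softmax = [0.57, 0.3898, 0.019, 0.0023, 0.0188]
p[3] = 0.0567/24.8302 = 0.0023

0.0023


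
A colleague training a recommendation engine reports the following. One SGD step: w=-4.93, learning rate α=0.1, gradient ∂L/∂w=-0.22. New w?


w_new = w - α·∇
= -4.93 - 0.1·-0.22
= -4.93 + 0.022
= -4.908

-4.908


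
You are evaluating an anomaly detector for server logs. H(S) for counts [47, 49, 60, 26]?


Probabilities: [47/182, 49/182, 60/182, 26/182] ≈ [0.2582, 0.2692, 0.3297, 0.1429]
H = -((47/182)·log₂(47/182) + (49/182)·log₂(49/182) + (60/182)·log₂(60/182) + (26/182)·log₂(26/182))
  = 1.9429 bits

1.9429 bits


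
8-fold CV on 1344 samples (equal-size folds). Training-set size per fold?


Fold size = 1344/8 = 168
Training per fold = 1344 - 168 = 1176

1176


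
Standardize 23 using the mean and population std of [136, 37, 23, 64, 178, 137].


μ = 95.8333, σ = 57.5019
z = (23 - 95.8333)/57.5019 = -1.2666

-1.2666


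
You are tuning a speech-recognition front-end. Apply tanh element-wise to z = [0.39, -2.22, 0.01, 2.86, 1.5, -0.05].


tanh(0.39) = 0.3714
tanh(-2.22) = -0.9767
tanh(0.01) = 0.01
tanh(2.86) = 0.9935
tanh(1.5) = 0.9051
tanh(-0.05) = -0.05
result = [0.3714, -0.9767, 0.01, 0.9935, 0.9051, -0.05]

[0.3714, -0.9767, 0.01, 0.9935, 0.9051, -0.05]


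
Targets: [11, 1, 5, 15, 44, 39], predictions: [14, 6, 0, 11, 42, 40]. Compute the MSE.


Squared errors: (11-14)²=9, (1-6)²=25, (5-0)²=25, (15-11)²=16, (44-42)²=4, (39-40)²=1
Sum = 80
MSE = 80/6 = 40/3

40/3


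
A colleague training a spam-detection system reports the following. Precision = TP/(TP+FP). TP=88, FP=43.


Precision = TP/(TP+FP)
= 88/(88+43)
= 88/131 = 67.18%

67.18%


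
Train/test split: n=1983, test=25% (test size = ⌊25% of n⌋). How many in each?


Test = ⌊1983·25/100⌋ = 495
Train = 1983 - 495 = 1488

Train: 1488, Test: 495


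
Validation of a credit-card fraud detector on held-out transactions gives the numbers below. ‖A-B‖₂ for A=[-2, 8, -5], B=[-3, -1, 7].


d = √((-2+ 3)² + (8+ 1)² + (-5-7)²)
  = √(1 + 81 + 144)
  = √226 = 15.0333

15.0333


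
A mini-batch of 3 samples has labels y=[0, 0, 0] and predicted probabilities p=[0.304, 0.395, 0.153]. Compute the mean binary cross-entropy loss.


L[0] = -ln(1-0.304) = -ln(0.696) = 0.3624
L[1] = -ln(1-0.395) = -ln(0.605) = 0.5025
L[2] = -ln(1-0.153) = -ln(0.847) = 0.1661
mean = (0.3624 + 0.5025 + 0.1661)/3 = 0.3437

0.3437


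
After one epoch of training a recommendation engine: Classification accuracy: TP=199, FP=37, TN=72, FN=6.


Accuracy = (TP+TN)/(TP+TN+FP+FN)
= (199+72)/(314)
= 271/314 = 86.31%

86.31%


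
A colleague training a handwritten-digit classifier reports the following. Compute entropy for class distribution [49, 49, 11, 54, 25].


Probabilities: [49/188, 49/188, 11/188, 54/188, 25/188] ≈ [0.2606, 0.2606, 0.0585, 0.2872, 0.133]
H = -((49/188)·log₂(49/188) + (49/188)·log₂(49/188) + (11/188)·log₂(11/188) + (54/188)·log₂(54/188) + (25/188)·log₂(25/188))
  = 2.1548 bits

2.1548 bits


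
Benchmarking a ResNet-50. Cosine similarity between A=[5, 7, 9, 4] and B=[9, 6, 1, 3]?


A·B = 5·9 + 7·6 + 9·1 + 4·3 = 108
‖A‖ = √171 = 13.0767, ‖B‖ = √127 = 11.2694
cos = 108/(√171·√127) = 108/√21717 = 0.7329

0.7329


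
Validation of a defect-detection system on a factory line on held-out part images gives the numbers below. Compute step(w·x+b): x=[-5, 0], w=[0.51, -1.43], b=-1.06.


z = (-5)·(0.51) + (0)·(-1.43) - 1.06
  = -3.61
step(z) = 0 (z<0)

0


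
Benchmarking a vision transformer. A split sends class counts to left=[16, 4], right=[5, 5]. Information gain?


Parent = [21, 9], H_parent = 0.8813
H_left = 0.7219 (n=20), H_right = 1 (n=10)
H_children = (20/30)·0.7219 + (10/30)·1 = 0.8146
IG = 0.8813 - 0.8146 = 0.0667

0.0667


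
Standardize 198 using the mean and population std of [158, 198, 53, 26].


μ = 108.75, σ = 71.321
z = (198 - 108.75)/71.321 = 1.2514

1.2514


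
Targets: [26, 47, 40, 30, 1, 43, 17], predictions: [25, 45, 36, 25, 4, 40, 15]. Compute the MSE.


Squared errors: (26-25)²=1, (47-45)²=4, (40-36)²=16, (30-25)²=25, (1-4)²=9, (43-40)²=9, (17-15)²=4
Sum = 68
MSE = 68/7 = 68/7

68/7


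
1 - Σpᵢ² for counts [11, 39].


Probabilities: [11/50, 39/50] ≈ [0.22, 0.78]
Σpᵢ² = (121 + 1521)/50² = 1642/2500
Gini = 1 - Σpᵢ² = 1 - 1642/2500 = 0.3432

0.3432


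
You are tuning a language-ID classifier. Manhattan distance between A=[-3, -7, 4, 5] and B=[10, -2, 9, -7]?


d = |-3-10| + |-7+ 2| + |4-9| + |5+ 7|
  = 13 + 5 + 5 + 12
  = 35

35


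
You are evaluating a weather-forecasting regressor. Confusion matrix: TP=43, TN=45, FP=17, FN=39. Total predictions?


Total = TP + TN + FP + FN
= 43 + 45 + 17 + 39
= 144
(Predicted positive: 60, predicted negative: 84)

144


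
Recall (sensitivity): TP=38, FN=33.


Recall = TP/(TP+FN)
= 38/(38+33)
= 38/71 = 53.52%

53.52%


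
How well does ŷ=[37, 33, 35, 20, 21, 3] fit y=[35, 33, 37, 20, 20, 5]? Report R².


ȳ = 25
SS_res = Σ(y-ŷ)² = 13
SS_tot = Σ(y-ȳ)² = 758
R² = 1 - SS_res/SS_tot = 1 - 0.0172 = 0.9828

0.9828


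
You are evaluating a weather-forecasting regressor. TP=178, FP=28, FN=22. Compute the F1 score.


Precision = 178/206 = 0.8641
Recall = 178/200 = 0.89
F1 = 2·P·R/(P+R) = 2·TP/(2·TP+FP+FN) = 356/(356+28+22) = 356/406 = 0.8768

0.8768


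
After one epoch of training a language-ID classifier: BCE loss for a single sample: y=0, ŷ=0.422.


BCE = -[y·ln(p) + (1-y)·ln(1-p)]
= -0 - 1·ln(1-0.422)
= -ln(0.578) = 0.5482

0.5482


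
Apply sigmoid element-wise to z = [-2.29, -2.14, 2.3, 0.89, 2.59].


σ(-2.29) = 1/(1+e^2.29) = 0.092
σ(-2.14) = 1/(1+e^2.14) = 0.1053
σ(2.3) = 1/(1+e^-2.3) = 0.9089
σ(0.89) = 1/(1+e^-0.89) = 0.7089
σ(2.59) = 1/(1+e^-2.59) = 0.9302
result = [0.092, 0.1053, 0.9089, 0.7089, 0.9302]

[0.092, 0.1053, 0.9089, 0.7089, 0.9302]


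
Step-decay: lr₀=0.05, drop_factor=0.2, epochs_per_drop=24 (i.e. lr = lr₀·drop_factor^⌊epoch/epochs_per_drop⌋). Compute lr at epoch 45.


n_drops = ⌊45/24⌋ = 1
lr = 0.05·0.2^1 = 0.05·0.2 = 0.01

0.01


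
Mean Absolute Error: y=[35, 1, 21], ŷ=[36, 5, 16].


Absolute errors: |35-36|=1, |1-5|=4, |21-16|=5
Sum = 10
MAE = 10/3 = 10/3

10/3


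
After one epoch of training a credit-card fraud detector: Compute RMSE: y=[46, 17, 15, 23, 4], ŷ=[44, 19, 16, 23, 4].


MSE = 9/5 = 1.8
RMSE = √(9/5) = 1.3416

1.3416


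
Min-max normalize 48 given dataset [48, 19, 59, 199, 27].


min=19, max=199
(48-19)/(199-19) = 29/180 = 0.1611

0.1611


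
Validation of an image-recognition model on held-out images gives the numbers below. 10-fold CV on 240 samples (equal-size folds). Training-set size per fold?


Fold size = 240/10 = 24
Training per fold = 240 - 24 = 216

216


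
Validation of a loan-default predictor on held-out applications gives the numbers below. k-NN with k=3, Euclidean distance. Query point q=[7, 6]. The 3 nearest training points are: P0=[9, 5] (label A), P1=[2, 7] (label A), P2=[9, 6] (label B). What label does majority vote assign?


d(q,P0) = 2.2361  (label A)
d(q,P1) = 5.099  (label A)
d(q,P2) = 2.0  (label B)
Votes: A=2, B=1
Majority → A

A


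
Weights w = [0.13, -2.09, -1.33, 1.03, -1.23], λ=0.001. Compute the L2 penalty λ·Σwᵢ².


‖w‖₂² = (0.13)² + (-2.09)² + (-1.33)² + (1.03)² + (-1.23)²
     = 0.0169 + 4.3681 + 1.7689 + 1.0609 + 1.5129
     = 8.7277
λ·‖w‖₂² = 0.001·8.7277 = 0.008728

0.008728


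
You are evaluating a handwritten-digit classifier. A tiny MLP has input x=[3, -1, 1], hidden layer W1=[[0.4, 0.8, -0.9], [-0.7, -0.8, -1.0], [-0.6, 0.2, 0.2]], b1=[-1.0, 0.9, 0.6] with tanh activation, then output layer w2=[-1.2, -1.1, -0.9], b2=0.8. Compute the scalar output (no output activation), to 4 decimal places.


z1[0] = (0.4)·(3) + (0.8)·(-1) + (-0.9)·(1) - 1.0 = -1.5
z1[1] = (-0.7)·(3) + (-0.8)·(-1) + (-1.0)·(1) + 0.9 = -1.4
z1[2] = (-0.6)·(3) + (0.2)·(-1) + (0.2)·(1) + 0.6 = -1.2
h = tanh(z1) = [-0.9051, -0.8854, -0.8337]
output = (-1.2)·(-0.9051) + (-1.1)·(-0.8854) + (-0.9)·(-0.8337) + 0.8 = 3.6104

3.6104


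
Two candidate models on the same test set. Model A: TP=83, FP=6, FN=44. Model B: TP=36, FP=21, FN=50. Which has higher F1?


Model A: P=83/89=0.9326, R=83/127=0.6535, F1=2PR/(P+R)=2TP/(2TP+FP+FN)=166/216=0.7685
Model B: P=36/57=0.6316, R=36/86=0.4186, F1=2PR/(P+R)=2TP/(2TP+FP+FN)=72/143=0.5035
0.7685 > 0.5035 → Model A

Model A


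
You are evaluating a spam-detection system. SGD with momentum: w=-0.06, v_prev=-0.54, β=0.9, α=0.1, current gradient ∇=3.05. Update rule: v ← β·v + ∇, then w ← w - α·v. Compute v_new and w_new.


v_new = 0.9·-0.54 + 3.05 = -0.486 + 3.05 = 2.564
w_new = -0.06 - 0.1·2.564 = -0.06 - 0.2564 = -0.3164

v_new=2.564, w_new=-0.3164


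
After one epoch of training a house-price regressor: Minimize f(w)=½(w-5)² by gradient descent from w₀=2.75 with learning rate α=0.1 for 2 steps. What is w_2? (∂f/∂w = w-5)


step 1: grad = 2.75-5 = -2.25; w = 2.75 - 0.1·(-2.25) = 2.975
step 2: grad = 2.975-5 = -2.025; w = 2.975 - 0.1·(-2.025) = 3.1775

3.1775


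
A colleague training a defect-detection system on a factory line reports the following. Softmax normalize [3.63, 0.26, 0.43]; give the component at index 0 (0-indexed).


Exponentials: e^3.63=37.7128, e^0.26=1.2969, e^0.43=1.5373
Sum = 40.547
Softmax = [0.9301, 0.032, 0.0379]
p[0] = 37.7128/40.547 = 0.9301

0.9301


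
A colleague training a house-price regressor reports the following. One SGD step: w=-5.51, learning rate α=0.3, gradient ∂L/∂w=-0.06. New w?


w_new = w - α·∇
= -5.51 - 0.3·-0.06
= -5.51 + 0.018
= -5.492

-5.492


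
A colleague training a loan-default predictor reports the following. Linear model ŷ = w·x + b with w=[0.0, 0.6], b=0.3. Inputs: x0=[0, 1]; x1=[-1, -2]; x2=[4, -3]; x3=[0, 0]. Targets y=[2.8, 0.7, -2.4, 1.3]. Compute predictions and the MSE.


ŷ0 = (0.0)·(0) + (0.6)·(1) + 0.3 = 0.9
ŷ1 = (0.0)·(-1) + (0.6)·(-2) + 0.3 = -0.9
ŷ2 = (0.0)·(4) + (0.6)·(-3) + 0.3 = -1.5
ŷ3 = (0.0)·(0) + (0.6)·(0) + 0.3 = 0.3
errors² = [3.61, 2.56, 0.81, 1.0]
MSE = 7.9800/4 = 1.995

1.995


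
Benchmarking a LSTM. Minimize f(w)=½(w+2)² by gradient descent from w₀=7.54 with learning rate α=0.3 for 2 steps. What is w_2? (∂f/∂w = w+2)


step 1: grad = 7.54+2 = 9.54; w = 7.54 - 0.3·(9.54) = 4.678
step 2: grad = 4.678+2 = 6.678; w = 4.678 - 0.3·(6.678) = 2.6746

2.6746


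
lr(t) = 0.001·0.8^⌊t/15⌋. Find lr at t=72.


n_drops = ⌊72/15⌋ = 4
lr = 0.001·0.8^4 = 0.001·0.4096 = 0.0004096

0.0004096


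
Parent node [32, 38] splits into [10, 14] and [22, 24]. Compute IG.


Parent = [32, 38], H_parent = 0.9947
H_left = 0.9799 (n=24), H_right = 0.9986 (n=46)
H_children = (24/70)·0.9799 + (46/70)·0.9986 = 0.9922
IG = 0.9947 - 0.9922 = 0.0025

0.0025


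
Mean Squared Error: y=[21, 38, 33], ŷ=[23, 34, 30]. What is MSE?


Squared errors: (21-23)²=4, (38-34)²=16, (33-30)²=9
Sum = 29
MSE = 29/3 = 29/3

29/3


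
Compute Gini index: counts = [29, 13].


Probabilities: [29/42, 13/42] ≈ [0.6905, 0.3095]
Σpᵢ² = (841 + 169)/42² = 1010/1764
Gini = 1 - Σpᵢ² = 1 - 1010/1764 = 0.4274

0.4274


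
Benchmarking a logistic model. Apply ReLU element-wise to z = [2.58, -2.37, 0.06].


ReLU(2.58) = max(0, 2.58) = 2.58
ReLU(-2.37) = max(0, -2.37) = 0.0
ReLU(0.06) = max(0, 0.06) = 0.06
result = [2.58, 0.0, 0.06]

[2.58, 0.0, 0.06]


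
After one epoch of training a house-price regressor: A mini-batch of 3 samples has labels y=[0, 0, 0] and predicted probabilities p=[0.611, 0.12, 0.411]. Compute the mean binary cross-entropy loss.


L[0] = -ln(1-0.611) = -ln(0.389) = 0.9442
L[1] = -ln(1-0.12) = -ln(0.88) = 0.1278
L[2] = -ln(1-0.411) = -ln(0.589) = 0.5293
mean = (0.9442 + 0.1278 + 0.5293)/3 = 0.5338

0.5338


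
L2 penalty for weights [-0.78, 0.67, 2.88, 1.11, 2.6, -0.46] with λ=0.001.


‖w‖₂² = (-0.78)² + (0.67)² + (2.88)² + (1.11)² + (2.6)² + (-0.46)²
     = 0.6084 + 0.4489 + 8.2944 + 1.2321 + 6.76 + 0.2116
     = 17.5554
λ·‖w‖₂² = 0.001·17.5554 = 0.017555

0.017555


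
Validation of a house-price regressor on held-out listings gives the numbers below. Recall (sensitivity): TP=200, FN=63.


Recall = TP/(TP+FN)
= 200/(200+63)
= 200/263 = 76.05%

76.05%


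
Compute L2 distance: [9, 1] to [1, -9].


d = √((9-1)² + (1+ 9)²)
  = √(64 + 100)
  = √164 = 12.8062

12.8062


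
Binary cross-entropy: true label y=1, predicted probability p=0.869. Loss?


BCE = -[y·ln(p) + (1-y)·ln(1-p)]
= -1·ln(0.869) - 0
= -ln(0.869) = 0.1404

0.1404


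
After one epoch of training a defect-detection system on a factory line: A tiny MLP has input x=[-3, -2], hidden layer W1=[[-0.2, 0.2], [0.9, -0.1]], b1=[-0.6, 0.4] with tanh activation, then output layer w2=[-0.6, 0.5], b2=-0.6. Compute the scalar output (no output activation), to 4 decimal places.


z1[0] = (-0.2)·(-3) + (0.2)·(-2) - 0.6 = -0.4
z1[1] = (0.9)·(-3) + (-0.1)·(-2) + 0.4 = -2.1
h = tanh(z1) = [-0.3799, -0.9705]
output = (-0.6)·(-0.3799) + (0.5)·(-0.9705) - 0.6 = -0.8573

-0.8573


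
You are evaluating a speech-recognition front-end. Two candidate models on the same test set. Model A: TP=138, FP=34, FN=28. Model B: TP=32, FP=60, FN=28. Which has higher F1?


Model A: P=138/172=0.8023, R=138/166=0.8313, F1=2PR/(P+R)=2TP/(2TP+FP+FN)=276/338=0.8166
Model B: P=32/92=0.3478, R=32/60=0.5333, F1=2PR/(P+R)=2TP/(2TP+FP+FN)=64/152=0.4211
0.8166 > 0.4211 → Model A

Model A


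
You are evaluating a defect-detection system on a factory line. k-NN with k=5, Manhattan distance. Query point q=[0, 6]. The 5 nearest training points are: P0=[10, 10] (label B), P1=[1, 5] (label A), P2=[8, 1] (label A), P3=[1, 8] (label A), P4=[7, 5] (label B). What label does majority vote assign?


d(q,P0) = 14  (label B)
d(q,P1) = 2  (label A)
d(q,P2) = 13  (label A)
d(q,P3) = 3  (label A)
d(q,P4) = 8  (label B)
Votes: A=3, B=2
Majority → A

A


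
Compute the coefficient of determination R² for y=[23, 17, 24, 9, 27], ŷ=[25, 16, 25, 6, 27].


ȳ = 20
SS_res = Σ(y-ŷ)² = 15
SS_tot = Σ(y-ȳ)² = 204
R² = 1 - SS_res/SS_tot = 1 - 0.0735 = 0.9265

0.9265


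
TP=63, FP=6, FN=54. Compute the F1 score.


Precision = 63/69 = 0.913
Recall = 63/117 = 0.5385
F1 = 2·P·R/(P+R) = 2·TP/(2·TP+FP+FN) = 126/(126+6+54) = 126/186 = 0.6774

0.6774
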